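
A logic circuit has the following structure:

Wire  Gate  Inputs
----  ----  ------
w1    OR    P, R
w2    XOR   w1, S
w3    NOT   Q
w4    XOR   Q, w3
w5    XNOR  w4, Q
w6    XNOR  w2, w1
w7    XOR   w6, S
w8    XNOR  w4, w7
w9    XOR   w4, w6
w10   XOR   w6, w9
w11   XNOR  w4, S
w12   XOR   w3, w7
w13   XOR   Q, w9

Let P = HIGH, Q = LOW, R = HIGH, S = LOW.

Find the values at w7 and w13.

w7 = HIGH; w13 = LOW

w1 = P OR R = HIGH OR HIGH = HIGH
w2 = w1 XOR S = HIGH XOR LOW = HIGH
w3 = NOT Q = NOT LOW = HIGH
w4 = Q XOR w3 = LOW XOR HIGH = HIGH
w6 = w2 XNOR w1 = HIGH XNOR HIGH = HIGH
w7 = w6 XOR S = HIGH XOR LOW = HIGH
w9 = w4 XOR w6 = HIGH XOR HIGH = LOW
w13 = Q XOR w9 = LOW XOR LOW = LOW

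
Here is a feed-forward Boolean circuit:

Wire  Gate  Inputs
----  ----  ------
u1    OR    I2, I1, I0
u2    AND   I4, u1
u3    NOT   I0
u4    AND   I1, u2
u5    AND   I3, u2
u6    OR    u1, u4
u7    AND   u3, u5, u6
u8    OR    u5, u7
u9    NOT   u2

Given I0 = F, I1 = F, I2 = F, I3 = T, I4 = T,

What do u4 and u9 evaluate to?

u4 = F; u9 = T

u1 = I2 OR I1 OR I0 = F OR F OR F = F
u2 = I4 AND u1 = T AND F = F
u4 = I1 AND u2 = F AND F = F
u9 = NOT u2 = NOT F = T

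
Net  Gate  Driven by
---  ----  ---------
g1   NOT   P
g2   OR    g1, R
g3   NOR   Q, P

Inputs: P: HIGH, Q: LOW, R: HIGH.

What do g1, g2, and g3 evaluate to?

g1 = NOT P = NOT HIGH = LOW
g2 = g1 OR R = LOW OR HIGH = HIGH
g3 = Q NOR P = LOW NOR HIGH = LOW

g1 = LOW; g2 = HIGH; g3 = LOW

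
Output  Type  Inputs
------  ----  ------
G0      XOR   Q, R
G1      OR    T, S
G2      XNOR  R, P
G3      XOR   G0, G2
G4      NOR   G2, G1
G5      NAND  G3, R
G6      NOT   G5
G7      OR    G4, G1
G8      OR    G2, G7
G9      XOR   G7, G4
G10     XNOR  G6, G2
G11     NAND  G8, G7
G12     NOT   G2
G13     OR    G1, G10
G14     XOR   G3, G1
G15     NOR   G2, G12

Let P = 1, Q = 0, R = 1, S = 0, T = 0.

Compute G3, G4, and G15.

G0 = Q XOR R = 0 XOR 1 = 1
G1 = T OR S = 0 OR 0 = 0
G2 = R XNOR P = 1 XNOR 1 = 1
G3 = G0 XOR G2 = 1 XOR 1 = 0
G4 = G2 NOR G1 = 1 NOR 0 = 0
G12 = NOT G2 = NOT 1 = 0
G15 = G2 NOR G12 = 1 NOR 0 = 0

G3 = 0, G4 = 0, G15 = 0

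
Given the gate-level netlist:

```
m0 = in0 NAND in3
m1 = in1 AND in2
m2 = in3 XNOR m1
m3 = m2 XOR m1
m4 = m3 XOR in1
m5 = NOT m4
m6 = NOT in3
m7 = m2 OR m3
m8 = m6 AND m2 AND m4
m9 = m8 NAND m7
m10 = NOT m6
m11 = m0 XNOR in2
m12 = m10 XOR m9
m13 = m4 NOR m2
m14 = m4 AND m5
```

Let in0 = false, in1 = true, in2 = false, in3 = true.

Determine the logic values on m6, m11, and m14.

m6 = false  m11 = false  m14 = false

m0 = in0 NAND in3 = false NAND true = true
m1 = in1 AND in2 = true AND false = false
m2 = in3 XNOR m1 = true XNOR false = false
m3 = m2 XOR m1 = false XOR false = false
m4 = m3 XOR in1 = false XOR true = true
m5 = NOT m4 = NOT true = false
m6 = NOT in3 = NOT true = false
m11 = m0 XNOR in2 = true XNOR false = false
m14 = m4 AND m5 = true AND false = false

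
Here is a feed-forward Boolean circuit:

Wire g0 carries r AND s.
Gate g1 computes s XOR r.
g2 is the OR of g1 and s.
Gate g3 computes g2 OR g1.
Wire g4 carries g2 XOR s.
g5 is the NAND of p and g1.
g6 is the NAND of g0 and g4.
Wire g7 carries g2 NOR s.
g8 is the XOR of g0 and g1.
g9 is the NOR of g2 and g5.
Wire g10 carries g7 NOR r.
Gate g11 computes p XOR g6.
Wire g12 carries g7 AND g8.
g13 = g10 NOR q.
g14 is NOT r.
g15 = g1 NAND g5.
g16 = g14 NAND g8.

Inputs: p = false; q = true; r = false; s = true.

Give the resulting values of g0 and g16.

g0 = r AND s = false AND true = false
g1 = s XOR r = true XOR false = true
g8 = g0 XOR g1 = false XOR true = true
g14 = NOT r = NOT false = true
g16 = g14 NAND g8 = true NAND true = false

g0 = false, g16 = false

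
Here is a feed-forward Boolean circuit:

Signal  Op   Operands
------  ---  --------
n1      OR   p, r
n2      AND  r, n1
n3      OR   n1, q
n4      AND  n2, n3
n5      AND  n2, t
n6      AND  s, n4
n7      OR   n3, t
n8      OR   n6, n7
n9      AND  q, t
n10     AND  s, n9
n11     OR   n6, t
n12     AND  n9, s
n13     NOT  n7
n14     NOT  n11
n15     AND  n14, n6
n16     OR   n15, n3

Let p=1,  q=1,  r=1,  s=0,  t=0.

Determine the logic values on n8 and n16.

n8 = 1; n16 = 1

n1 = p OR r = 1 OR 1 = 1
n2 = r AND n1 = 1 AND 1 = 1
n3 = n1 OR q = 1 OR 1 = 1
n4 = n2 AND n3 = 1 AND 1 = 1
n6 = s AND n4 = 0 AND 1 = 0
n7 = n3 OR t = 1 OR 0 = 1
n8 = n6 OR n7 = 0 OR 1 = 1
n11 = n6 OR t = 0 OR 0 = 0
n14 = NOT n11 = NOT 0 = 1
n15 = n14 AND n6 = 1 AND 0 = 0
n16 = n15 OR n3 = 0 OR 1 = 1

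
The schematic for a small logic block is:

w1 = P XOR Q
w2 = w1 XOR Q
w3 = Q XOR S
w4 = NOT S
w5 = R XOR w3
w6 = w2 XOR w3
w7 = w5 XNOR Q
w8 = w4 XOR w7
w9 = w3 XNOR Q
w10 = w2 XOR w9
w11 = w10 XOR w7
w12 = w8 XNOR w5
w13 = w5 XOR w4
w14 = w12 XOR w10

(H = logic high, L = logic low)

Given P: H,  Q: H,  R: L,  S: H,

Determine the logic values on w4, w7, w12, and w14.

w1 = P XOR Q = H XOR H = L
w2 = w1 XOR Q = L XOR H = H
w3 = Q XOR S = H XOR H = L
w4 = NOT S = NOT H = L
w5 = R XOR w3 = L XOR L = L
w7 = w5 XNOR Q = L XNOR H = L
w8 = w4 XOR w7 = L XOR L = L
w9 = w3 XNOR Q = L XNOR H = L
w10 = w2 XOR w9 = H XOR L = H
w12 = w8 XNOR w5 = L XNOR L = H
w14 = w12 XOR w10 = H XOR H = L

w4 = L, w7 = L, w12 = H, w14 = L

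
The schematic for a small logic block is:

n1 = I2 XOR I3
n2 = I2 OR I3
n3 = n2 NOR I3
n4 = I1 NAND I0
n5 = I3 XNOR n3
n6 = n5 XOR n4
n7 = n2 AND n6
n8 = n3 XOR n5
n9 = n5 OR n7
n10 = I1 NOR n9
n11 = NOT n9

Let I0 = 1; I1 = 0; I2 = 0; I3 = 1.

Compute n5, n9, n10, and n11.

n5 = 0  n9 = 1  n10 = 0  n11 = 0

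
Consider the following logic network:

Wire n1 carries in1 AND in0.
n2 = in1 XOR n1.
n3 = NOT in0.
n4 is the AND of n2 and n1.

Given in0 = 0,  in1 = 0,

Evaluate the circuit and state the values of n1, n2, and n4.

n1 = in1 AND in0 = 0 AND 0 = 0
n2 = in1 XOR n1 = 0 XOR 0 = 0
n4 = n2 AND n1 = 0 AND 0 = 0

n1 = 0, n2 = 0, n4 = 0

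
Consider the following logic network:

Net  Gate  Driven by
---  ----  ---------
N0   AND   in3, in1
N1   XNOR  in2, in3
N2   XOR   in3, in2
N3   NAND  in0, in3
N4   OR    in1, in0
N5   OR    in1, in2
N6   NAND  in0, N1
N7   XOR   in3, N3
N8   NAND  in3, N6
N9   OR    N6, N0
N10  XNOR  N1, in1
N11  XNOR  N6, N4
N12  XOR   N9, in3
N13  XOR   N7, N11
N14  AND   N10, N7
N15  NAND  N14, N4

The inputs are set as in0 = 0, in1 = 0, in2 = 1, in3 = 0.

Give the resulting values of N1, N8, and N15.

N1 = 0  N8 = 1  N15 = 1

N1 = in2 XNOR in3 = 1 XNOR 0 = 0
N3 = in0 NAND in3 = 0 NAND 0 = 1
N4 = in1 OR in0 = 0 OR 0 = 0
N6 = in0 NAND N1 = 0 NAND 0 = 1
N7 = in3 XOR N3 = 0 XOR 1 = 1
N8 = in3 NAND N6 = 0 NAND 1 = 1
N10 = N1 XNOR in1 = 0 XNOR 0 = 1
N14 = N10 AND N7 = 1 AND 1 = 1
N15 = N14 NAND N4 = 1 NAND 0 = 1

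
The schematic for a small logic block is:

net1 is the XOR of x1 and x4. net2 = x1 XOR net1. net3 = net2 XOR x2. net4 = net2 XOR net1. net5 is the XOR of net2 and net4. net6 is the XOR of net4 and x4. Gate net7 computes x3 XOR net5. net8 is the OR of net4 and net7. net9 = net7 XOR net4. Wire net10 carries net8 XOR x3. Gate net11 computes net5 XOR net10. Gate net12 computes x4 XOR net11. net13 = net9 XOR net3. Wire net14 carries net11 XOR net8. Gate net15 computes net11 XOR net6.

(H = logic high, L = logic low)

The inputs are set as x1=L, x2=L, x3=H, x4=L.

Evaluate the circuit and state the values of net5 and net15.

net5 = L, net15 = L

net1 = x1 XOR x4 = L XOR L = L
net2 = x1 XOR net1 = L XOR L = L
net4 = net2 XOR net1 = L XOR L = L
net5 = net2 XOR net4 = L XOR L = L
net6 = net4 XOR x4 = L XOR L = L
net7 = x3 XOR net5 = H XOR L = H
net8 = net4 OR net7 = L OR H = H
net10 = net8 XOR x3 = H XOR H = L
net11 = net5 XOR net10 = L XOR L = L
net15 = net11 XOR net6 = L XOR L = L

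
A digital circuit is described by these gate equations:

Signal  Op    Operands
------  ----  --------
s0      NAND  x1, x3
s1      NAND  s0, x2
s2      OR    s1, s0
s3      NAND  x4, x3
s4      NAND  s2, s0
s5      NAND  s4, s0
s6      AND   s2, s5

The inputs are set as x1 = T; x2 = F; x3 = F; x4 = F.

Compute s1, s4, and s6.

s1 = T; s4 = F; s6 = T

s0 = x1 NAND x3 = T NAND F = T
s1 = s0 NAND x2 = T NAND F = T
s2 = s1 OR s0 = T OR T = T
s4 = s2 NAND s0 = T NAND T = F
s5 = s4 NAND s0 = F NAND T = T
s6 = s2 AND s5 = T AND T = T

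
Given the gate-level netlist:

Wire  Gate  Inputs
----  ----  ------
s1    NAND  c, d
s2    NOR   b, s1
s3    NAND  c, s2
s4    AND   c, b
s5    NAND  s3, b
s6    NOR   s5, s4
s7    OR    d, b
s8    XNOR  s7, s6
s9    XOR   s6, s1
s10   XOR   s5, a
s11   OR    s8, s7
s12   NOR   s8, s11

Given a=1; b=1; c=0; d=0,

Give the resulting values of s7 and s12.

s7 = 1, s12 = 0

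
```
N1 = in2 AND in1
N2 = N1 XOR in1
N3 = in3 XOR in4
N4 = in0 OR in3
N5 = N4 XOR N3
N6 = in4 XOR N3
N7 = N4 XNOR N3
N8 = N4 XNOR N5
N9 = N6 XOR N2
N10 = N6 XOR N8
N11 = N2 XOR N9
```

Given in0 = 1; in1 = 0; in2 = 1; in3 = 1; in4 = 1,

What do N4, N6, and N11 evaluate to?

N1 = in2 AND in1 = 1 AND 0 = 0
N2 = N1 XOR in1 = 0 XOR 0 = 0
N3 = in3 XOR in4 = 1 XOR 1 = 0
N4 = in0 OR in3 = 1 OR 1 = 1
N6 = in4 XOR N3 = 1 XOR 0 = 1
N9 = N6 XOR N2 = 1 XOR 0 = 1
N11 = N2 XOR N9 = 0 XOR 1 = 1

N4 = 1, N6 = 1, N11 = 1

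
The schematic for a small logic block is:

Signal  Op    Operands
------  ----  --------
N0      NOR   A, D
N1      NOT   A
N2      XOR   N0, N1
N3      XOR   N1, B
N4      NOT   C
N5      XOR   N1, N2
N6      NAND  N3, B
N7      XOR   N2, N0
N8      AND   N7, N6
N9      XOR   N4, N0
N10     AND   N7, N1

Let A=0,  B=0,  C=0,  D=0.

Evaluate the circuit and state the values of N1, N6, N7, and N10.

N1 = 1, N6 = 1, N7 = 1, N10 = 1

N0 = A NOR D = 0 NOR 0 = 1
N1 = NOT A = NOT 0 = 1
N2 = N0 XOR N1 = 1 XOR 1 = 0
N3 = N1 XOR B = 1 XOR 0 = 1
N6 = N3 NAND B = 1 NAND 0 = 1
N7 = N2 XOR N0 = 0 XOR 1 = 1
N10 = N7 AND N1 = 1 AND 1 = 1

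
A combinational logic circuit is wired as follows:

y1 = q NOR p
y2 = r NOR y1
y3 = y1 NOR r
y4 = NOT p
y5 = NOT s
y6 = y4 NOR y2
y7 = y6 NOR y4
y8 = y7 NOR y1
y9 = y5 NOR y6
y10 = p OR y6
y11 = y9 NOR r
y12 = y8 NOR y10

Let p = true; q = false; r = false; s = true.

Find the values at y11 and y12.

y11 = false, y12 = false

y1 = q NOR p = false NOR true = false
y2 = r NOR y1 = false NOR false = true
y4 = NOT p = NOT true = false
y5 = NOT s = NOT true = false
y6 = y4 NOR y2 = false NOR true = false
y7 = y6 NOR y4 = false NOR false = true
y8 = y7 NOR y1 = true NOR false = false
y9 = y5 NOR y6 = false NOR false = true
y10 = p OR y6 = true OR false = true
y11 = y9 NOR r = true NOR false = false
y12 = y8 NOR y10 = false NOR true = false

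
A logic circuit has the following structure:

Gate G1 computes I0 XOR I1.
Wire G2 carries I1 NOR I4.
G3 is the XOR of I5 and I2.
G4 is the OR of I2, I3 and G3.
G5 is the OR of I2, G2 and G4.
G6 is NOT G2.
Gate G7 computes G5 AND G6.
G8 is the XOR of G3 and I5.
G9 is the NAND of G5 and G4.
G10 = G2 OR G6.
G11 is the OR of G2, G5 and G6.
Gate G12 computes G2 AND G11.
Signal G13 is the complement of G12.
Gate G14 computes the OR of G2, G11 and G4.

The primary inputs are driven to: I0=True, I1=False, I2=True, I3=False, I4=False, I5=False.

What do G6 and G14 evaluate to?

G6 = False  G14 = True

G2 = I1 NOR I4 = False NOR False = True
G3 = I5 XOR I2 = False XOR True = True
G4 = I2 OR I3 OR G3 = True OR False OR True = True
G5 = I2 OR G2 OR G4 = True OR True OR True = True
G6 = NOT G2 = NOT True = False
G11 = G2 OR G5 OR G6 = True OR True OR False = True
G14 = G2 OR G11 OR G4 = True OR True OR True = True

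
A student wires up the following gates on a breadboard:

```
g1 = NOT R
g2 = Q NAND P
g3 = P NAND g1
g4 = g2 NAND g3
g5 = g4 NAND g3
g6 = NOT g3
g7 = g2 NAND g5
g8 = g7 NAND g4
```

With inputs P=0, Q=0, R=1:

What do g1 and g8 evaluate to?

g1 = NOT R = NOT 1 = 0
g2 = Q NAND P = 0 NAND 0 = 1
g3 = P NAND g1 = 0 NAND 0 = 1
g4 = g2 NAND g3 = 1 NAND 1 = 0
g5 = g4 NAND g3 = 0 NAND 1 = 1
g7 = g2 NAND g5 = 1 NAND 1 = 0
g8 = g7 NAND g4 = 0 NAND 0 = 1

g1 = 0, g8 = 1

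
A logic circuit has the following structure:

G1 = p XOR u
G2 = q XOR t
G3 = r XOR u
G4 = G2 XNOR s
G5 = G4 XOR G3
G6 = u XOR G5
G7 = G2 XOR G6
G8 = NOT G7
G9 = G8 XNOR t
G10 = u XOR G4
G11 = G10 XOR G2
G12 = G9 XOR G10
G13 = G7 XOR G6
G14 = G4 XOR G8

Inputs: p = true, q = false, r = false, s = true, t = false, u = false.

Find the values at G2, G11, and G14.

G2 = q XOR t = false XOR false = false
G3 = r XOR u = false XOR false = false
G4 = G2 XNOR s = false XNOR true = false
G5 = G4 XOR G3 = false XOR false = false
G6 = u XOR G5 = false XOR false = false
G7 = G2 XOR G6 = false XOR false = false
G8 = NOT G7 = NOT false = true
G10 = u XOR G4 = false XOR false = false
G11 = G10 XOR G2 = false XOR false = false
G14 = G4 XOR G8 = false XOR true = true

G2 = false  G11 = false  G14 = true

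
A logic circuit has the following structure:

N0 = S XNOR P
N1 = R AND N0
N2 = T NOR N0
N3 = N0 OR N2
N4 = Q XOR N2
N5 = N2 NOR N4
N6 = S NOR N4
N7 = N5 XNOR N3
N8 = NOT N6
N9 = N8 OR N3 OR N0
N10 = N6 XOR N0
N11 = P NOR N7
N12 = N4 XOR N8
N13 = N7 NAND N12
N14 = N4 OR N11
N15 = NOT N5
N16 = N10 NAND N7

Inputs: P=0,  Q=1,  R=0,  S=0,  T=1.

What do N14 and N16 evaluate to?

N14 = 1, N16 = 1

N0 = S XNOR P = 0 XNOR 0 = 1
N2 = T NOR N0 = 1 NOR 1 = 0
N3 = N0 OR N2 = 1 OR 0 = 1
N4 = Q XOR N2 = 1 XOR 0 = 1
N5 = N2 NOR N4 = 0 NOR 1 = 0
N6 = S NOR N4 = 0 NOR 1 = 0
N7 = N5 XNOR N3 = 0 XNOR 1 = 0
N10 = N6 XOR N0 = 0 XOR 1 = 1
N11 = P NOR N7 = 0 NOR 0 = 1
N14 = N4 OR N11 = 1 OR 1 = 1
N16 = N10 NAND N7 = 1 NAND 0 = 1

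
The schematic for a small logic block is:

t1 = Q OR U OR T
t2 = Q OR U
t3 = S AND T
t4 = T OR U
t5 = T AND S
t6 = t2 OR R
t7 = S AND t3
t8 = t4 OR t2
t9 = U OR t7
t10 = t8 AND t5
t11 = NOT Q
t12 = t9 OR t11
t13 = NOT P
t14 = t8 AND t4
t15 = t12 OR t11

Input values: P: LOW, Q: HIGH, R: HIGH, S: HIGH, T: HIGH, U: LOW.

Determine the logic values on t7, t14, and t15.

t2 = Q OR U = HIGH OR LOW = HIGH
t3 = S AND T = HIGH AND HIGH = HIGH
t4 = T OR U = HIGH OR LOW = HIGH
t7 = S AND t3 = HIGH AND HIGH = HIGH
t8 = t4 OR t2 = HIGH OR HIGH = HIGH
t9 = U OR t7 = LOW OR HIGH = HIGH
t11 = NOT Q = NOT HIGH = LOW
t12 = t9 OR t11 = HIGH OR LOW = HIGH
t14 = t8 AND t4 = HIGH AND HIGH = HIGH
t15 = t12 OR t11 = HIGH OR LOW = HIGH

t7 = HIGH  t14 = HIGH  t15 = HIGH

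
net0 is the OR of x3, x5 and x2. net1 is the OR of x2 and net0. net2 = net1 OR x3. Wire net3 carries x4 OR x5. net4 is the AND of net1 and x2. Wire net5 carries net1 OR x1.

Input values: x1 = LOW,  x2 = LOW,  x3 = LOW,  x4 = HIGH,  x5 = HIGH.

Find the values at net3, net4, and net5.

net3 = HIGH, net4 = LOW, net5 = HIGH

net0 = x3 OR x5 OR x2 = LOW OR HIGH OR LOW = HIGH
net1 = x2 OR net0 = LOW OR HIGH = HIGH
net3 = x4 OR x5 = HIGH OR HIGH = HIGH
net4 = net1 AND x2 = HIGH AND LOW = LOW
net5 = net1 OR x1 = HIGH OR LOW = HIGH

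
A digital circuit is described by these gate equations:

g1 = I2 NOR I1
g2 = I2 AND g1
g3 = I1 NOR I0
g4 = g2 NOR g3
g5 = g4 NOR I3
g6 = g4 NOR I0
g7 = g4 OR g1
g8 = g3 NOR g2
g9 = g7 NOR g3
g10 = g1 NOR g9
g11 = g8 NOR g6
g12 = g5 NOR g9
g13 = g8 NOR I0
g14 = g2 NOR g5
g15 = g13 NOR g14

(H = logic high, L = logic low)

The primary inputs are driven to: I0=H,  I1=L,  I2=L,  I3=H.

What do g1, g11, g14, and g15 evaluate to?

g1 = H, g11 = L, g14 = H, g15 = L

g1 = I2 NOR I1 = L NOR L = H
g2 = I2 AND g1 = L AND H = L
g3 = I1 NOR I0 = L NOR H = L
g4 = g2 NOR g3 = L NOR L = H
g5 = g4 NOR I3 = H NOR H = L
g6 = g4 NOR I0 = H NOR H = L
g8 = g3 NOR g2 = L NOR L = H
g11 = g8 NOR g6 = H NOR L = L
g13 = g8 NOR I0 = H NOR H = L
g14 = g2 NOR g5 = L NOR L = H
g15 = g13 NOR g14 = L NOR H = L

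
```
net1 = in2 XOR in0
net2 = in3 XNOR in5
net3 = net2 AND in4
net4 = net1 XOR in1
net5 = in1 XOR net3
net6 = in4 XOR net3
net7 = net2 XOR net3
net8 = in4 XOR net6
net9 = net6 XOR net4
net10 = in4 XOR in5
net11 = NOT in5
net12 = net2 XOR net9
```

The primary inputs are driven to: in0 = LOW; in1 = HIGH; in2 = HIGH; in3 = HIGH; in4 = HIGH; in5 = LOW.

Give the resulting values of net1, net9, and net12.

net1 = in2 XOR in0 = HIGH XOR LOW = HIGH
net2 = in3 XNOR in5 = HIGH XNOR LOW = LOW
net3 = net2 AND in4 = LOW AND HIGH = LOW
net4 = net1 XOR in1 = HIGH XOR HIGH = LOW
net6 = in4 XOR net3 = HIGH XOR LOW = HIGH
net9 = net6 XOR net4 = HIGH XOR LOW = HIGH
net12 = net2 XOR net9 = LOW XOR HIGH = HIGH

net1 = HIGH, net9 = HIGH, net12 = HIGH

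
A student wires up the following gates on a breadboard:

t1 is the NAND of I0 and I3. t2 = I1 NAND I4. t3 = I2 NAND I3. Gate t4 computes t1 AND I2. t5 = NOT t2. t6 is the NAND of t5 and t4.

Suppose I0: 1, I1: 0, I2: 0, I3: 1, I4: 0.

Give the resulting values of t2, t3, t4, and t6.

t1 = I0 NAND I3 = 1 NAND 1 = 0
t2 = I1 NAND I4 = 0 NAND 0 = 1
t3 = I2 NAND I3 = 0 NAND 1 = 1
t4 = t1 AND I2 = 0 AND 0 = 0
t5 = NOT t2 = NOT 1 = 0
t6 = t5 NAND t4 = 0 NAND 0 = 1

t2 = 1, t3 = 1, t4 = 0, t6 = 1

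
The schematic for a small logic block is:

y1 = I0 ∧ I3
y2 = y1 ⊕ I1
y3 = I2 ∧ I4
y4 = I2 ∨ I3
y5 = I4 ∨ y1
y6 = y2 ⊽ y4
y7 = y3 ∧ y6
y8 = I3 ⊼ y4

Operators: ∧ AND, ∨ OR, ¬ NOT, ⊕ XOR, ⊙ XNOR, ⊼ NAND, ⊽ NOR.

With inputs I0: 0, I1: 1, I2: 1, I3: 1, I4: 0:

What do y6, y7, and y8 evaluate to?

y6 = 0; y7 = 0; y8 = 0

y1 = I0 AND I3 = 0 AND 1 = 0
y2 = y1 XOR I1 = 0 XOR 1 = 1
y3 = I2 AND I4 = 1 AND 0 = 0
y4 = I2 OR I3 = 1 OR 1 = 1
y6 = y2 NOR y4 = 1 NOR 1 = 0
y7 = y3 AND y6 = 0 AND 0 = 0
y8 = I3 NAND y4 = 1 NAND 1 = 0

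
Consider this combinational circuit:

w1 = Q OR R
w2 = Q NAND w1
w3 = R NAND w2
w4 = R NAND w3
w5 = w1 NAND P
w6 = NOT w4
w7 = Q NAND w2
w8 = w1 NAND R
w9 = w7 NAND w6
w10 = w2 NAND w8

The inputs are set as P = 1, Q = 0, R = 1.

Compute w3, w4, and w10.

w1 = Q OR R = 0 OR 1 = 1
w2 = Q NAND w1 = 0 NAND 1 = 1
w3 = R NAND w2 = 1 NAND 1 = 0
w4 = R NAND w3 = 1 NAND 0 = 1
w8 = w1 NAND R = 1 NAND 1 = 0
w10 = w2 NAND w8 = 1 NAND 0 = 1

w3 = 0; w4 = 1; w10 = 1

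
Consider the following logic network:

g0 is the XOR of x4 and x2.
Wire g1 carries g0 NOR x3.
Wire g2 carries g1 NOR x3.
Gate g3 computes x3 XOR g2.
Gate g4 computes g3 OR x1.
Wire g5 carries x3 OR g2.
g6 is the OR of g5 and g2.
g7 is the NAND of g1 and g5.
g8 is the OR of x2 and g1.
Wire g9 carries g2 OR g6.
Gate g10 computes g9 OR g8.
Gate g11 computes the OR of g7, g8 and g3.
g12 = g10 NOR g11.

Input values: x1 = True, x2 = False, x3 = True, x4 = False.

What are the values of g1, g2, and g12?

g1 = False; g2 = False; g12 = False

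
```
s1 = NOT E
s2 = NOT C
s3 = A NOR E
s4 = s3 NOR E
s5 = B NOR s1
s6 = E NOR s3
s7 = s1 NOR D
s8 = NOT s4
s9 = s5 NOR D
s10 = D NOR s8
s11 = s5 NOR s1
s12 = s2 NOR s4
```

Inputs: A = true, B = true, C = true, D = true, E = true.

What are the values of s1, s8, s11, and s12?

s1 = false, s8 = true, s11 = true, s12 = true

s1 = NOT E = NOT true = false
s2 = NOT C = NOT true = false
s3 = A NOR E = true NOR true = false
s4 = s3 NOR E = false NOR true = false
s5 = B NOR s1 = true NOR false = false
s8 = NOT s4 = NOT false = true
s11 = s5 NOR s1 = false NOR false = true
s12 = s2 NOR s4 = false NOR false = true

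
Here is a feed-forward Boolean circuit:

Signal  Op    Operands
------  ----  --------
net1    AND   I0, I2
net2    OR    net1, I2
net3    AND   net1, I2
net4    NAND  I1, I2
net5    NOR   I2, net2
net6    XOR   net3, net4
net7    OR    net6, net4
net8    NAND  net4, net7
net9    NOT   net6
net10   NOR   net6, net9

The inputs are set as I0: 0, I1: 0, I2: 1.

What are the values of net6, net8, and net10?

net6 = 1  net8 = 0  net10 = 0

net1 = I0 AND I2 = 0 AND 1 = 0
net3 = net1 AND I2 = 0 AND 1 = 0
net4 = I1 NAND I2 = 0 NAND 1 = 1
net6 = net3 XOR net4 = 0 XOR 1 = 1
net7 = net6 OR net4 = 1 OR 1 = 1
net8 = net4 NAND net7 = 1 NAND 1 = 0
net9 = NOT net6 = NOT 1 = 0
net10 = net6 NOR net9 = 1 NOR 0 = 0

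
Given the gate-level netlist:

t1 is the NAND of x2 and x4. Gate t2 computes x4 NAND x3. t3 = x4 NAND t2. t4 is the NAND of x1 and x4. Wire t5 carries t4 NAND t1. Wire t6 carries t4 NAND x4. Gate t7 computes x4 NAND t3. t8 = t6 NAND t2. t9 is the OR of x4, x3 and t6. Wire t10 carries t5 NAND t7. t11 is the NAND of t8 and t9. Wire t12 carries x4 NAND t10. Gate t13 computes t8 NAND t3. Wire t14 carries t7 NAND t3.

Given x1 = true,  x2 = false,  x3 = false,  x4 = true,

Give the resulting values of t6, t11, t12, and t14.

t6 = true, t11 = true, t12 = true, t14 = true

t1 = x2 NAND x4 = false NAND true = true
t2 = x4 NAND x3 = true NAND false = true
t3 = x4 NAND t2 = true NAND true = false
t4 = x1 NAND x4 = true NAND true = false
t5 = t4 NAND t1 = false NAND true = true
t6 = t4 NAND x4 = false NAND true = true
t7 = x4 NAND t3 = true NAND false = true
t8 = t6 NAND t2 = true NAND true = false
t9 = x4 OR x3 OR t6 = true OR false OR true = true
t10 = t5 NAND t7 = true NAND true = false
t11 = t8 NAND t9 = false NAND true = true
t12 = x4 NAND t10 = true NAND false = true
t14 = t7 NAND t3 = true NAND false = true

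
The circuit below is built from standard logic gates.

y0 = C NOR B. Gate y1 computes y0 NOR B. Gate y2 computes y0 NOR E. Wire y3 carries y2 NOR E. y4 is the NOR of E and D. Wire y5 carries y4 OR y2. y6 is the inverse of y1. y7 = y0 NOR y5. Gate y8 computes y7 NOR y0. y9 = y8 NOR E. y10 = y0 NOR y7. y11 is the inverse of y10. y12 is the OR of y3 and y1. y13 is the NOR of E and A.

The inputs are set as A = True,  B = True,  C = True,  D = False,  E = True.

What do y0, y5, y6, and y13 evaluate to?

y0 = False, y5 = False, y6 = True, y13 = False

y0 = C NOR B = True NOR True = False
y1 = y0 NOR B = False NOR True = False
y2 = y0 NOR E = False NOR True = False
y4 = E NOR D = True NOR False = False
y5 = y4 OR y2 = False OR False = False
y6 = NOT y1 = NOT False = True
y13 = E NOR A = True NOR True = False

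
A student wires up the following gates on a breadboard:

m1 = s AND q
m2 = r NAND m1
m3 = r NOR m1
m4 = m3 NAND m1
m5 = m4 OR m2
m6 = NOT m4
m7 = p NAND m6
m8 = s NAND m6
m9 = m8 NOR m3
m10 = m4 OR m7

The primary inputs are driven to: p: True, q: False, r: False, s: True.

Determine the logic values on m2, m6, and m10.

m2 = True, m6 = False, m10 = True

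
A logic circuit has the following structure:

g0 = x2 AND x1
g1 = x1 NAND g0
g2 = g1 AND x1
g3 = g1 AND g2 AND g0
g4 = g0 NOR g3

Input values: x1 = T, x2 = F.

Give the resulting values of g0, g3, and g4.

g0 = F; g3 = F; g4 = T

g0 = x2 AND x1 = F AND T = F
g1 = x1 NAND g0 = T NAND F = T
g2 = g1 AND x1 = T AND T = T
g3 = g1 AND g2 AND g0 = T AND T AND F = F
g4 = g0 NOR g3 = F NOR F = T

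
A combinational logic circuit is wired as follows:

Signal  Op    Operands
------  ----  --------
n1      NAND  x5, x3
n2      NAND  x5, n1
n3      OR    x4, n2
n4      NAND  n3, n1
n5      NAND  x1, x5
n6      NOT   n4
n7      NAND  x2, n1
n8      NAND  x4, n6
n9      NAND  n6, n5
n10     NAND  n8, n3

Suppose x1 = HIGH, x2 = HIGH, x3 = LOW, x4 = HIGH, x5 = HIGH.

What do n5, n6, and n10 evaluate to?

n1 = x5 NAND x3 = HIGH NAND LOW = HIGH
n2 = x5 NAND n1 = HIGH NAND HIGH = LOW
n3 = x4 OR n2 = HIGH OR LOW = HIGH
n4 = n3 NAND n1 = HIGH NAND HIGH = LOW
n5 = x1 NAND x5 = HIGH NAND HIGH = LOW
n6 = NOT n4 = NOT LOW = HIGH
n8 = x4 NAND n6 = HIGH NAND HIGH = LOW
n10 = n8 NAND n3 = LOW NAND HIGH = HIGH

n5 = LOW  n6 = HIGH  n10 = HIGH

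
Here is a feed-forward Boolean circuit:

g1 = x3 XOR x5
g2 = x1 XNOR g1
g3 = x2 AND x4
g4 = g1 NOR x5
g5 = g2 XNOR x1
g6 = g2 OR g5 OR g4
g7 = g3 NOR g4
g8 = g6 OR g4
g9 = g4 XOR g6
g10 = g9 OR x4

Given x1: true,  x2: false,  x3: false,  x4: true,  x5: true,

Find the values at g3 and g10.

g1 = x3 XOR x5 = false XOR true = true
g2 = x1 XNOR g1 = true XNOR true = true
g3 = x2 AND x4 = false AND true = false
g4 = g1 NOR x5 = true NOR true = false
g5 = g2 XNOR x1 = true XNOR true = true
g6 = g2 OR g5 OR g4 = true OR true OR false = true
g9 = g4 XOR g6 = false XOR true = true
g10 = g9 OR x4 = true OR true = true

g3 = false; g10 = true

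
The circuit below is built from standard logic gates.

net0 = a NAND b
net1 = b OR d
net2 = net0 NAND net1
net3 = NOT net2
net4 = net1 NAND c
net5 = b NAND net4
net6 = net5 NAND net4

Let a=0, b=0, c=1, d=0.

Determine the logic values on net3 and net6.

net3 = 0, net6 = 0

net0 = a NAND b = 0 NAND 0 = 1
net1 = b OR d = 0 OR 0 = 0
net2 = net0 NAND net1 = 1 NAND 0 = 1
net3 = NOT net2 = NOT 1 = 0
net4 = net1 NAND c = 0 NAND 1 = 1
net5 = b NAND net4 = 0 NAND 1 = 1
net6 = net5 NAND net4 = 1 NAND 1 = 0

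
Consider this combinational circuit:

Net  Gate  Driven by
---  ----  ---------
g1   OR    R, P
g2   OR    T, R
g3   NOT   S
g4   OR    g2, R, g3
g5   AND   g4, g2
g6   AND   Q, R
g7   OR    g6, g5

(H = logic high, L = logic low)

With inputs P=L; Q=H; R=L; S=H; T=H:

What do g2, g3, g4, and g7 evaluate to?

g2 = H  g3 = L  g4 = H  g7 = H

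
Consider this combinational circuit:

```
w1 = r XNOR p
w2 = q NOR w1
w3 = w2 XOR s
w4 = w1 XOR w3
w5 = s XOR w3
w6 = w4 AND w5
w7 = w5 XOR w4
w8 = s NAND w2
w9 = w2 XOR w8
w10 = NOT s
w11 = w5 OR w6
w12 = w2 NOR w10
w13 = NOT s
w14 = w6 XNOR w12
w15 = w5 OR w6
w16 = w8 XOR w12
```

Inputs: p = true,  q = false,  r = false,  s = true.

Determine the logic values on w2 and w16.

w1 = r XNOR p = false XNOR true = false
w2 = q NOR w1 = false NOR false = true
w8 = s NAND w2 = true NAND true = false
w10 = NOT s = NOT true = false
w12 = w2 NOR w10 = true NOR false = false
w16 = w8 XOR w12 = false XOR false = false

w2 = true  w16 = false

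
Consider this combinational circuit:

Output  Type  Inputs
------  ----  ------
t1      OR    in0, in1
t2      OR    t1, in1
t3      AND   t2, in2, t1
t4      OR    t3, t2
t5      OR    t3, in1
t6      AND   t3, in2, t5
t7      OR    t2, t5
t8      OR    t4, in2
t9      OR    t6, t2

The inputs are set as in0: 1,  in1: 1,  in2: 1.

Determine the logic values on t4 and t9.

t4 = 1; t9 = 1

t1 = in0 OR in1 = 1 OR 1 = 1
t2 = t1 OR in1 = 1 OR 1 = 1
t3 = t2 AND in2 AND t1 = 1 AND 1 AND 1 = 1
t4 = t3 OR t2 = 1 OR 1 = 1
t5 = t3 OR in1 = 1 OR 1 = 1
t6 = t3 AND in2 AND t5 = 1 AND 1 AND 1 = 1
t9 = t6 OR t2 = 1 OR 1 = 1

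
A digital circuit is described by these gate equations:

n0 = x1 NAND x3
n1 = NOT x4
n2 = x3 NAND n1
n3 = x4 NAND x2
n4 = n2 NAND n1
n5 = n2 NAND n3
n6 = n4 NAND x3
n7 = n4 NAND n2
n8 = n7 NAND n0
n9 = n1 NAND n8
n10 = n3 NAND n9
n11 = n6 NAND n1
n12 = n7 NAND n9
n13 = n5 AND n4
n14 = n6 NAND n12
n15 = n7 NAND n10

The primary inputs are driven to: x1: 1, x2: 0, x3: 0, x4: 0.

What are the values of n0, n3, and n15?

n0 = 1; n3 = 1; n15 = 1

n0 = x1 NAND x3 = 1 NAND 0 = 1
n1 = NOT x4 = NOT 0 = 1
n2 = x3 NAND n1 = 0 NAND 1 = 1
n3 = x4 NAND x2 = 0 NAND 0 = 1
n4 = n2 NAND n1 = 1 NAND 1 = 0
n7 = n4 NAND n2 = 0 NAND 1 = 1
n8 = n7 NAND n0 = 1 NAND 1 = 0
n9 = n1 NAND n8 = 1 NAND 0 = 1
n10 = n3 NAND n9 = 1 NAND 1 = 0
n15 = n7 NAND n10 = 1 NAND 0 = 1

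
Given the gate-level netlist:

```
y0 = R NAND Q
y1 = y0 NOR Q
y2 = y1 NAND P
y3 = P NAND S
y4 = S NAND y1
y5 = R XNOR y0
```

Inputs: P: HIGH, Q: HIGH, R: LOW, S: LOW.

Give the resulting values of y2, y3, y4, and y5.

y2 = HIGH, y3 = HIGH, y4 = HIGH, y5 = LOW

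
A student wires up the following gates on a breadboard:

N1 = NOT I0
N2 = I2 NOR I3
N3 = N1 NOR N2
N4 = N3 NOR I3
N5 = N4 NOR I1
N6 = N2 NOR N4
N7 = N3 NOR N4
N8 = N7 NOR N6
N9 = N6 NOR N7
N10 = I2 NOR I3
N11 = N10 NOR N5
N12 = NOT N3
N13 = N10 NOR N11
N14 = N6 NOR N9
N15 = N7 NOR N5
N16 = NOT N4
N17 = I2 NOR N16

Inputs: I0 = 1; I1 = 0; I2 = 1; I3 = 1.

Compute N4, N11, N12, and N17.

N4 = 0, N11 = 0, N12 = 0, N17 = 0

N1 = NOT I0 = NOT 1 = 0
N2 = I2 NOR I3 = 1 NOR 1 = 0
N3 = N1 NOR N2 = 0 NOR 0 = 1
N4 = N3 NOR I3 = 1 NOR 1 = 0
N5 = N4 NOR I1 = 0 NOR 0 = 1
N10 = I2 NOR I3 = 1 NOR 1 = 0
N11 = N10 NOR N5 = 0 NOR 1 = 0
N12 = NOT N3 = NOT 1 = 0
N16 = NOT N4 = NOT 0 = 1
N17 = I2 NOR N16 = 1 NOR 1 = 0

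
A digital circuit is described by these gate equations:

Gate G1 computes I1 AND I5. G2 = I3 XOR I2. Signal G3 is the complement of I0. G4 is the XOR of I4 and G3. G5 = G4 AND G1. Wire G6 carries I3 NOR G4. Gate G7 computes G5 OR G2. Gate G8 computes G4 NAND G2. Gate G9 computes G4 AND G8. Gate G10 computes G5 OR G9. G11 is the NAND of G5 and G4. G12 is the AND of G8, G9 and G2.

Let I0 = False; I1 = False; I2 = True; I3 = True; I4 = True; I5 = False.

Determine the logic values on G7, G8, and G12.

G1 = I1 AND I5 = False AND False = False
G2 = I3 XOR I2 = True XOR True = False
G3 = NOT I0 = NOT False = True
G4 = I4 XOR G3 = True XOR True = False
G5 = G4 AND G1 = False AND False = False
G7 = G5 OR G2 = False OR False = False
G8 = G4 NAND G2 = False NAND False = True
G9 = G4 AND G8 = False AND True = False
G12 = G8 AND G9 AND G2 = True AND False AND False = False

G7 = False, G8 = True, G12 = False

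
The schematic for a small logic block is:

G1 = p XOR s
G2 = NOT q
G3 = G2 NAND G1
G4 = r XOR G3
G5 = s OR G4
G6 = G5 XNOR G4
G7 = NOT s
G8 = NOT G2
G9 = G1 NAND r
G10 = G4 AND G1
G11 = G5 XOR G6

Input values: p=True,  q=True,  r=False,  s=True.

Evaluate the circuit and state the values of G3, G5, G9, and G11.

G3 = True, G5 = True, G9 = True, G11 = False

G1 = p XOR s = True XOR True = False
G2 = NOT q = NOT True = False
G3 = G2 NAND G1 = False NAND False = True
G4 = r XOR G3 = False XOR True = True
G5 = s OR G4 = True OR True = True
G6 = G5 XNOR G4 = True XNOR True = True
G9 = G1 NAND r = False NAND False = True
G11 = G5 XOR G6 = True XOR True = False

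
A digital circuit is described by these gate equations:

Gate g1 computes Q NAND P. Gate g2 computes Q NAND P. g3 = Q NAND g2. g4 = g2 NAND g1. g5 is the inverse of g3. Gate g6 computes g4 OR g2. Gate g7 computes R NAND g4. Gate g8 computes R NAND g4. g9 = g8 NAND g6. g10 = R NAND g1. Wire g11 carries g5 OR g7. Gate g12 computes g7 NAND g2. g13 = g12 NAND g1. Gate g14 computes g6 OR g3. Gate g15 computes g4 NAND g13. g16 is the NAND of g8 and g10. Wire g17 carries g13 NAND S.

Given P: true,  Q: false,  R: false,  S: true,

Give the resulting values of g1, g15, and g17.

g1 = true, g15 = true, g17 = false

g1 = Q NAND P = false NAND true = true
g2 = Q NAND P = false NAND true = true
g4 = g2 NAND g1 = true NAND true = false
g7 = R NAND g4 = false NAND false = true
g12 = g7 NAND g2 = true NAND true = false
g13 = g12 NAND g1 = false NAND true = true
g15 = g4 NAND g13 = false NAND true = true
g17 = g13 NAND S = true NAND true = false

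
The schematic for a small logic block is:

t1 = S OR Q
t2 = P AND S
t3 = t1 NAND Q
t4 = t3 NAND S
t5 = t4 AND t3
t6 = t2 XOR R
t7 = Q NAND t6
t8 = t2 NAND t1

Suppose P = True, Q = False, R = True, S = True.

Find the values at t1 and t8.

t1 = True; t8 = False

t1 = S OR Q = True OR False = True
t2 = P AND S = True AND True = True
t8 = t2 NAND t1 = True NAND True = False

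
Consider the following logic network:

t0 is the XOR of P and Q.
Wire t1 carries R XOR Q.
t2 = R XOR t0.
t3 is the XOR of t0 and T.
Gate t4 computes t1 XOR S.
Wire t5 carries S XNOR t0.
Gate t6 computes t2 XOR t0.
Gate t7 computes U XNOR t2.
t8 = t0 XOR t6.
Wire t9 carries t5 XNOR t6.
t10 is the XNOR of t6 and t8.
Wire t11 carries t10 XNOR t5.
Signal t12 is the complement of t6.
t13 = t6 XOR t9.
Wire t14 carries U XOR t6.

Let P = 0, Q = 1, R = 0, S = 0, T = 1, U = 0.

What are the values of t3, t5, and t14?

t3 = 0, t5 = 0, t14 = 0

t0 = P XOR Q = 0 XOR 1 = 1
t2 = R XOR t0 = 0 XOR 1 = 1
t3 = t0 XOR T = 1 XOR 1 = 0
t5 = S XNOR t0 = 0 XNOR 1 = 0
t6 = t2 XOR t0 = 1 XOR 1 = 0
t14 = U XOR t6 = 0 XOR 0 = 0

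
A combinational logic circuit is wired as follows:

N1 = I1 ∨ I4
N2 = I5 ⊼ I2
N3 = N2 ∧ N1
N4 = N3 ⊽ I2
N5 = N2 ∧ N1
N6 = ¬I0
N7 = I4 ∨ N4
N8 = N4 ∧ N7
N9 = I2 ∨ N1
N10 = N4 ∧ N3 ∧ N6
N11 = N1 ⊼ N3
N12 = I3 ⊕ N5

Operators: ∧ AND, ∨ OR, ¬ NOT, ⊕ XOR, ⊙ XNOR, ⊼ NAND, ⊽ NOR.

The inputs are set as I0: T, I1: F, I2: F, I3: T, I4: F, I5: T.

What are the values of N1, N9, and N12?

N1 = F  N9 = F  N12 = T

N1 = I1 OR I4 = F OR F = F
N2 = I5 NAND I2 = T NAND F = T
N5 = N2 AND N1 = T AND F = F
N9 = I2 OR N1 = F OR F = F
N12 = I3 XOR N5 = T XOR F = T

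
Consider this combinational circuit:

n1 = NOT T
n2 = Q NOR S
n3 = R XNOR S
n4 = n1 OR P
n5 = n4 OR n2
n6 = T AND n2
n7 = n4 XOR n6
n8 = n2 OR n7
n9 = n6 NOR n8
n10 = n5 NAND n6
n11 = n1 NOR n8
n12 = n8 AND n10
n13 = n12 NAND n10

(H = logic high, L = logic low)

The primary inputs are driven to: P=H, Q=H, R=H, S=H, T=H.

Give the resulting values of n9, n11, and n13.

n9 = L, n11 = L, n13 = L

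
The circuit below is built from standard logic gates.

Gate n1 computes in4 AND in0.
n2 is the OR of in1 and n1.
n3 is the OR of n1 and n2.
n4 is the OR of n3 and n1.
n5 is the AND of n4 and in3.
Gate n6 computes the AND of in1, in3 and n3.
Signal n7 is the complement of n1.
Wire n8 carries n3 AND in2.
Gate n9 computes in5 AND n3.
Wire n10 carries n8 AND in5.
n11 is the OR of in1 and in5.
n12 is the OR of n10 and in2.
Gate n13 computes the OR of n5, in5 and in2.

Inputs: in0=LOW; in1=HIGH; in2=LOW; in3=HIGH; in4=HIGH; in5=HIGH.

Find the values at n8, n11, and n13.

n8 = LOW, n11 = HIGH, n13 = HIGH

n1 = in4 AND in0 = HIGH AND LOW = LOW
n2 = in1 OR n1 = HIGH OR LOW = HIGH
n3 = n1 OR n2 = LOW OR HIGH = HIGH
n4 = n3 OR n1 = HIGH OR LOW = HIGH
n5 = n4 AND in3 = HIGH AND HIGH = HIGH
n8 = n3 AND in2 = HIGH AND LOW = LOW
n11 = in1 OR in5 = HIGH OR HIGH = HIGH
n13 = n5 OR in5 OR in2 = HIGH OR HIGH OR LOW = HIGH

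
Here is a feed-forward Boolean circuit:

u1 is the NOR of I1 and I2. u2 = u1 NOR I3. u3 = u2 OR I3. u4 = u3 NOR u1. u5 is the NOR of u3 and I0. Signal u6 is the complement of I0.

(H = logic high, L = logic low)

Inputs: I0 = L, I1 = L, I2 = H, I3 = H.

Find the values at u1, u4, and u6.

u1 = I1 NOR I2 = L NOR H = L
u2 = u1 NOR I3 = L NOR H = L
u3 = u2 OR I3 = L OR H = H
u4 = u3 NOR u1 = H NOR L = L
u6 = NOT I0 = NOT L = H

u1 = L; u4 = L; u6 = H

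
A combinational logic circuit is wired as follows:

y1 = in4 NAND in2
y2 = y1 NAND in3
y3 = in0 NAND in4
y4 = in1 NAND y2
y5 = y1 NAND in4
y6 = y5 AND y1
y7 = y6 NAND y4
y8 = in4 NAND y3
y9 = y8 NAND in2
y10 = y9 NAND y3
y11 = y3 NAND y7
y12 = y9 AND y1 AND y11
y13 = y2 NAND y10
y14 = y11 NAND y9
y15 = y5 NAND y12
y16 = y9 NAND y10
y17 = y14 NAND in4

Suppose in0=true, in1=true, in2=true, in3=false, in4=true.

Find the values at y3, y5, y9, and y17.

y3 = false, y5 = true, y9 = false, y17 = false

y1 = in4 NAND in2 = true NAND true = false
y2 = y1 NAND in3 = false NAND false = true
y3 = in0 NAND in4 = true NAND true = false
y4 = in1 NAND y2 = true NAND true = false
y5 = y1 NAND in4 = false NAND true = true
y6 = y5 AND y1 = true AND false = false
y7 = y6 NAND y4 = false NAND false = true
y8 = in4 NAND y3 = true NAND false = true
y9 = y8 NAND in2 = true NAND true = false
y11 = y3 NAND y7 = false NAND true = true
y14 = y11 NAND y9 = true NAND false = true
y17 = y14 NAND in4 = true NAND true = false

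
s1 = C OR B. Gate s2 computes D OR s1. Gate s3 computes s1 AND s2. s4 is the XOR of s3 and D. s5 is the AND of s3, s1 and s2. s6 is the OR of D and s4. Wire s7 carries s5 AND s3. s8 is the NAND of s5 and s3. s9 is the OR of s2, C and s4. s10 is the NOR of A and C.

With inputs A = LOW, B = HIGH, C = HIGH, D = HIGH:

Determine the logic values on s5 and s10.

s1 = C OR B = HIGH OR HIGH = HIGH
s2 = D OR s1 = HIGH OR HIGH = HIGH
s3 = s1 AND s2 = HIGH AND HIGH = HIGH
s5 = s3 AND s1 AND s2 = HIGH AND HIGH AND HIGH = HIGH
s10 = A NOR C = LOW NOR HIGH = LOW

s5 = HIGH, s10 = LOW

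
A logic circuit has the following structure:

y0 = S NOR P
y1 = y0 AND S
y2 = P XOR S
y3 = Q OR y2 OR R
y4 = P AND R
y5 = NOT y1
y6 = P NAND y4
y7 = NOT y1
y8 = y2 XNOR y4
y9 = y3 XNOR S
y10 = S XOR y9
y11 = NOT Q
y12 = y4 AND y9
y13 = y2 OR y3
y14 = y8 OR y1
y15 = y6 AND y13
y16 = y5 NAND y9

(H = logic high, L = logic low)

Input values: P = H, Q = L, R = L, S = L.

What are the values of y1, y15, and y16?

y1 = L  y15 = H  y16 = H

y0 = S NOR P = L NOR H = L
y1 = y0 AND S = L AND L = L
y2 = P XOR S = H XOR L = H
y3 = Q OR y2 OR R = L OR H OR L = H
y4 = P AND R = H AND L = L
y5 = NOT y1 = NOT L = H
y6 = P NAND y4 = H NAND L = H
y9 = y3 XNOR S = H XNOR L = L
y13 = y2 OR y3 = H OR H = H
y15 = y6 AND y13 = H AND H = H
y16 = y5 NAND y9 = H NAND L = H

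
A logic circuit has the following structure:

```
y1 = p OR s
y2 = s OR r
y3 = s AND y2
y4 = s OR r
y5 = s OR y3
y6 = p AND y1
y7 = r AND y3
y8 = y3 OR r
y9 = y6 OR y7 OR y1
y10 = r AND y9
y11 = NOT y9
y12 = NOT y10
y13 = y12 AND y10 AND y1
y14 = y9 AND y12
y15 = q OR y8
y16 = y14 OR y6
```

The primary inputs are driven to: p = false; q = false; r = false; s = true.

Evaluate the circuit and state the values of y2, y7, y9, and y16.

y1 = p OR s = false OR true = true
y2 = s OR r = true OR false = true
y3 = s AND y2 = true AND true = true
y6 = p AND y1 = false AND true = false
y7 = r AND y3 = false AND true = false
y9 = y6 OR y7 OR y1 = false OR false OR true = true
y10 = r AND y9 = false AND true = false
y12 = NOT y10 = NOT false = true
y14 = y9 AND y12 = true AND true = true
y16 = y14 OR y6 = true OR false = true

y2 = true; y7 = false; y9 = true; y16 = true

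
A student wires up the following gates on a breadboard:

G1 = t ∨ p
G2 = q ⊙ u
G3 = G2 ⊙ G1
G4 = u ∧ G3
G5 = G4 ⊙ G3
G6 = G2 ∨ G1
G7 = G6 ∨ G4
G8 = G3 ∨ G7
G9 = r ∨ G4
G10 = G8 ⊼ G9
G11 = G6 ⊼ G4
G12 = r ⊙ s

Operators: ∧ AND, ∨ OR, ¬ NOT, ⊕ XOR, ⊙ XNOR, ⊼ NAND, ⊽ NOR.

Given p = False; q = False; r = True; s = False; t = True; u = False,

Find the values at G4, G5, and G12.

G1 = t OR p = True OR False = True
G2 = q XNOR u = False XNOR False = True
G3 = G2 XNOR G1 = True XNOR True = True
G4 = u AND G3 = False AND True = False
G5 = G4 XNOR G3 = False XNOR True = False
G12 = r XNOR s = True XNOR False = False

G4 = False; G5 = False; G12 = False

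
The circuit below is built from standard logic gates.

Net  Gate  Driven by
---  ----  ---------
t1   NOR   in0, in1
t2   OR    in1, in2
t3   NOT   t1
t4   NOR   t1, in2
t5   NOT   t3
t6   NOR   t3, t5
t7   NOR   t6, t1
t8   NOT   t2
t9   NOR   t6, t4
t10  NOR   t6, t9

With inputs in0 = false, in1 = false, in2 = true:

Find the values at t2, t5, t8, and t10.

t2 = true, t5 = true, t8 = false, t10 = false

t1 = in0 NOR in1 = false NOR false = true
t2 = in1 OR in2 = false OR true = true
t3 = NOT t1 = NOT true = false
t4 = t1 NOR in2 = true NOR true = false
t5 = NOT t3 = NOT false = true
t6 = t3 NOR t5 = false NOR true = false
t8 = NOT t2 = NOT true = false
t9 = t6 NOR t4 = false NOR false = true
t10 = t6 NOR t9 = false NOR true = false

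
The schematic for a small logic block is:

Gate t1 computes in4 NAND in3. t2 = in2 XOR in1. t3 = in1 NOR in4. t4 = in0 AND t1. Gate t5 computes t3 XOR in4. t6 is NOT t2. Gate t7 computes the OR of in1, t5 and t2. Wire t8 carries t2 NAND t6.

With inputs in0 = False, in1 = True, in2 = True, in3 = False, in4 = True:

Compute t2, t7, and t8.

t2 = False; t7 = True; t8 = True

t2 = in2 XOR in1 = True XOR True = False
t3 = in1 NOR in4 = True NOR True = False
t5 = t3 XOR in4 = False XOR True = True
t6 = NOT t2 = NOT False = True
t7 = in1 OR t5 OR t2 = True OR True OR False = True
t8 = t2 NAND t6 = False NAND True = True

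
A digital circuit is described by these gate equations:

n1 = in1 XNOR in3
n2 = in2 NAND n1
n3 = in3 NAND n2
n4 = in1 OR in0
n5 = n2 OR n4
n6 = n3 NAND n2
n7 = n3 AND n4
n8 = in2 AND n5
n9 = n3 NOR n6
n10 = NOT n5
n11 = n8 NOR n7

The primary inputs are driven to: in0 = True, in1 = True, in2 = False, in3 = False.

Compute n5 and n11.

n1 = in1 XNOR in3 = True XNOR False = False
n2 = in2 NAND n1 = False NAND False = True
n3 = in3 NAND n2 = False NAND True = True
n4 = in1 OR in0 = True OR True = True
n5 = n2 OR n4 = True OR True = True
n7 = n3 AND n4 = True AND True = True
n8 = in2 AND n5 = False AND True = False
n11 = n8 NOR n7 = False NOR True = False

n5 = True; n11 = False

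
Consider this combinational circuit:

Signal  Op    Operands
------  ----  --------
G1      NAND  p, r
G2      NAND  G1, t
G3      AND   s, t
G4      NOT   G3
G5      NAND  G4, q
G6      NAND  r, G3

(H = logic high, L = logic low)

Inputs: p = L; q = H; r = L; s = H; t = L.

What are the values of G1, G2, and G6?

G1 = H, G2 = H, G6 = H

G1 = p NAND r = L NAND L = H
G2 = G1 NAND t = H NAND L = H
G3 = s AND t = H AND L = L
G6 = r NAND G3 = L NAND L = H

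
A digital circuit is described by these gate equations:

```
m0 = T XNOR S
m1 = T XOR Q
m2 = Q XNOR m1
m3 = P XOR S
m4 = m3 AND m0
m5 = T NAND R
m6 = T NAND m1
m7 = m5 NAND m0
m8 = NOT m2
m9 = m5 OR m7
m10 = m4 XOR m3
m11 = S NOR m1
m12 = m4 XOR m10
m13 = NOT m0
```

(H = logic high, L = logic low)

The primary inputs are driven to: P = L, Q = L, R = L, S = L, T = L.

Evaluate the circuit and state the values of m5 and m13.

m0 = T XNOR S = L XNOR L = H
m5 = T NAND R = L NAND L = H
m13 = NOT m0 = NOT H = L

m5 = H  m13 = L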